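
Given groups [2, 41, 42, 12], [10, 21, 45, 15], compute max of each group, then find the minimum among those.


Find max of each group:
  Group 1: [2, 41, 42, 12] -> max = 42
  Group 2: [10, 21, 45, 15] -> max = 45
Maxes: [42, 45]
Minimum of maxes = 42
Final answer: 42


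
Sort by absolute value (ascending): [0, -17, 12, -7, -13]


Compute absolute values:
  |0| = 0
  |-17| = 17
  |12| = 12
  |-7| = 7
  |-13| = 13
Absolute values in increasing order: 0 < 7 < 12 < 13 < 17
Listing the original numbers in that order gives the answer.
Final answer: [0, -7, 12, -13, -17]


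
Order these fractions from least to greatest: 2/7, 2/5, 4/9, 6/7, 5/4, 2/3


Convert to decimal for comparison:
  2/7 = 0.2857
  2/5 = 0.4
  4/9 = 0.4444
  6/7 = 0.8571
  5/4 = 1.25
  2/3 = 0.6667
Decimals in increasing order: 0.2857 < 0.4 < 0.4444 < 0.6667 < 0.8571 < 1.25
Writing each back as its fraction gives the sorted order.
Final answer: 2/7, 2/5, 4/9, 2/3, 6/7, 5/4


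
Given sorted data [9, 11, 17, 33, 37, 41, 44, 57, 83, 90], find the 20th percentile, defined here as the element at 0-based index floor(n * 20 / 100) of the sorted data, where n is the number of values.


The dataset has n = 10 elements.
Index = floor(10 * 20 / 100) = floor(200 / 100) = floor(2) = 2
Counting from index 0 in the sorted data, the element at index 2 is 17.
Final answer: 17


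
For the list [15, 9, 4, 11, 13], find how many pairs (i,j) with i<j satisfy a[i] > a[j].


For each element, count the later elements that are smaller than it:
  15 (index 0): smaller elements after it = [9, 4, 11, 13] -> 4
  9 (index 1): smaller elements after it = [4] -> 1
  4 (index 2): smaller elements after it = [] -> 0
  11 (index 3): smaller elements after it = [] -> 0
Total inversions = 4 + 1 + 0 + 0 = 5
Final answer: 5


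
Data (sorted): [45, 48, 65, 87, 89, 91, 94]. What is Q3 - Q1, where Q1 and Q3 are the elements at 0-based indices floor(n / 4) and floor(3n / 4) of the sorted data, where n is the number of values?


The data has n = 7 elements.
Q1 index = floor(7 / 4) = floor(1.75) = 1; Q3 index = floor(3 * 7 / 4) = floor(5.25) = 5
Q1 = element at index 1 = 48
Q3 = element at index 5 = 91
IQR = 91 - 48 = 43
Final answer: 43


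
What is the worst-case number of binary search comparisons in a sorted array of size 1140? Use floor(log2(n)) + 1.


Binary search halves the search space each step.
Maximum comparisons = floor(log2(1140)) + 1
log2(1140) = 10.1548
floor(log2(1140)) = 10, so 10 + 1 = 11
Final answer: 11


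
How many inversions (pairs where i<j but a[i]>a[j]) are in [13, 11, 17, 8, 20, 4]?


For each element, count the later elements that are smaller than it:
  13 (index 0): smaller elements after it = [11, 8, 4] -> 3
  11 (index 1): smaller elements after it = [8, 4] -> 2
  17 (index 2): smaller elements after it = [8, 4] -> 2
  8 (index 3): smaller elements after it = [4] -> 1
  20 (index 4): smaller elements after it = [4] -> 1
Total inversions = 3 + 2 + 2 + 1 + 1 = 9
Final answer: 9


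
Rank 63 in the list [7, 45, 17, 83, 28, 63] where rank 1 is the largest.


Sort descending: [83, 63, 45, 28, 17, 7]
Find 63 in the sorted list.
63 is at position 2.
Final answer: 2


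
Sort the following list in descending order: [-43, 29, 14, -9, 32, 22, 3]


Original list: [-43, 29, 14, -9, 32, 22, 3]
Repeatedly take the largest remaining element:
  Remaining [-43, 29, 14, -9, 32, 22, 3] -> largest is 32
  Remaining [-43, 29, 14, -9, 22, 3] -> largest is 29
  Remaining [-43, 14, -9, 22, 3] -> largest is 22
  Remaining [-43, 14, -9, 3] -> largest is 14
  Remaining [-43, -9, 3] -> largest is 3
  Remaining [-43, -9] -> largest is -9
  Remaining [-43] -> largest is -43
Collecting the picks in order gives the descending list.
Final answer: [32, 29, 22, 14, 3, -9, -43]


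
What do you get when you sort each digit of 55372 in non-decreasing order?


The number 55372 has digits: 5, 5, 3, 7, 2
Sorted: 2, 3, 5, 5, 7
Joining the sorted digits gives the result.
Final answer: 23557


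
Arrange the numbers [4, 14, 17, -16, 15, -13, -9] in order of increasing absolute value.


Compute absolute values:
  |4| = 4
  |14| = 14
  |17| = 17
  |-16| = 16
  |15| = 15
  |-13| = 13
  |-9| = 9
Absolute values in increasing order: 4 < 9 < 13 < 14 < 15 < 16 < 17
Listing the original numbers in that order gives the answer.
Final answer: [4, -9, -13, 14, 15, -16, 17]


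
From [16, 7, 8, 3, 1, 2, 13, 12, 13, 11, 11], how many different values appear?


List all unique values:
Distinct values: [1, 2, 3, 7, 8, 11, 12, 13, 16]
Count = 9
Final answer: 9


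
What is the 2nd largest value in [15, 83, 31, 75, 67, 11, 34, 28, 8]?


Sort descending: [83, 75, 67, 34, 31, 28, 15, 11, 8]
The 2nd element (1-indexed) is at index 1.
Value = 75
Final answer: 75


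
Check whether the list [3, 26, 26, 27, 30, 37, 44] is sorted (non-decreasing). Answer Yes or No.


Check consecutive pairs:
  3 <= 26? True
  26 <= 26? True
  26 <= 27? True
  27 <= 30? True
  30 <= 37? True
  37 <= 44? True
Every consecutive pair is in order, so the list is non-decreasing.
Final answer: Yes


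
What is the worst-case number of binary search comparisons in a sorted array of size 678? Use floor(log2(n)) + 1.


Binary search halves the search space each step.
Maximum comparisons = floor(log2(678)) + 1
log2(678) = 9.4051
floor(log2(678)) = 9, so 9 + 1 = 10
Final answer: 10


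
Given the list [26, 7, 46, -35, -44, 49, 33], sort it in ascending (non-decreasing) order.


Original list: [26, 7, 46, -35, -44, 49, 33]
Repeatedly take the smallest remaining element:
  Remaining [26, 7, 46, -35, -44, 49, 33] -> smallest is -44
  Remaining [26, 7, 46, -35, 49, 33] -> smallest is -35
  Remaining [26, 7, 46, 49, 33] -> smallest is 7
  Remaining [26, 46, 49, 33] -> smallest is 26
  Remaining [46, 49, 33] -> smallest is 33
  Remaining [46, 49] -> smallest is 46
  Remaining [49] -> smallest is 49
Collecting the picks in order gives the sorted list.
Final answer: [-44, -35, 7, 26, 33, 46, 49]


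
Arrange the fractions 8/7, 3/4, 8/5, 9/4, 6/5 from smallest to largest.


Convert to decimal for comparison:
  8/7 = 1.1429
  3/4 = 0.75
  8/5 = 1.6
  9/4 = 2.25
  6/5 = 1.2
Decimals in increasing order: 0.75 < 1.1429 < 1.2 < 1.6 < 2.25
Writing each back as its fraction gives the sorted order.
Final answer: 3/4, 8/7, 6/5, 8/5, 9/4


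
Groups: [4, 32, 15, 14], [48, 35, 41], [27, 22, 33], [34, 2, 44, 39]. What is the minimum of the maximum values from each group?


Find max of each group:
  Group 1: [4, 32, 15, 14] -> max = 32
  Group 2: [48, 35, 41] -> max = 48
  Group 3: [27, 22, 33] -> max = 33
  Group 4: [34, 2, 44, 39] -> max = 44
Maxes: [32, 48, 33, 44]
Minimum of maxes = 32
Final answer: 32


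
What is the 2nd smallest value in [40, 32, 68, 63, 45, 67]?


Sort ascending: [32, 40, 45, 63, 67, 68]
The 2nd element (1-indexed) is at index 1.
Value = 40
Final answer: 40


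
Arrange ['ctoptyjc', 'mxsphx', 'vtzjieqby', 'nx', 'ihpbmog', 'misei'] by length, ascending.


Compute lengths:
  'ctoptyjc' has length 8
  'mxsphx' has length 6
  'vtzjieqby' has length 9
  'nx' has length 2
  'ihpbmog' has length 7
  'misei' has length 5
Lengths in increasing order: 2 < 5 < 6 < 7 < 8 < 9
Listing the words in that order gives the answer.
Final answer: ['nx', 'misei', 'mxsphx', 'ihpbmog', 'ctoptyjc', 'vtzjieqby']


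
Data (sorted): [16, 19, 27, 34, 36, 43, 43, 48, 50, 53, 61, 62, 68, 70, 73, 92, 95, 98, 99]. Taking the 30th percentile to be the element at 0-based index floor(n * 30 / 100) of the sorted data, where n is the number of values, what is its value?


The dataset has n = 19 elements.
Index = floor(19 * 30 / 100) = floor(570 / 100) = floor(5.7) = 5
Counting from index 0 in the sorted data, the element at index 5 is 43.
Final answer: 43


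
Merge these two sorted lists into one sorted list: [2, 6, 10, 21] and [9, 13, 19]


List A: [2, 6, 10, 21]
List B: [9, 13, 19]
Repeatedly compare the front elements and take the smaller:
  2 vs 9 -> take 2
  6 vs 9 -> take 6
  10 vs 9 -> take 9
  10 vs 13 -> take 10
  21 vs 13 -> take 13
  21 vs 19 -> take 19
  B is exhausted; append the rest of A: [21]
Final answer: [2, 6, 9, 10, 13, 19, 21]


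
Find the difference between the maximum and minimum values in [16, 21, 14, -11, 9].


Maximum value: 21
Minimum value: -11
Range = 21 - (-11) = 32
Final answer: 32


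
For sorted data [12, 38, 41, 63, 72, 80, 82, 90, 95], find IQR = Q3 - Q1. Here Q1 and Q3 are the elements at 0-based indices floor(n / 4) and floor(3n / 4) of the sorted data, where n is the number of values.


The data has n = 9 elements.
Q1 index = floor(9 / 4) = floor(2.25) = 2; Q3 index = floor(3 * 9 / 4) = floor(6.75) = 6
Q1 = element at index 2 = 41
Q3 = element at index 6 = 82
IQR = 82 - 41 = 41
Final answer: 41


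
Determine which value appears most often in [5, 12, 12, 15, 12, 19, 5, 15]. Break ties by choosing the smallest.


Count the frequency of each value:
  5 appears 2 time(s)
  12 appears 3 time(s)
  15 appears 2 time(s)
  19 appears 1 time(s)
Maximum frequency is 3.
Only 12 reaches that frequency, so it is the mode.
Final answer: 12


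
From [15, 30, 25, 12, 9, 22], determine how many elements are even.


Check each element:
  15 is odd
  30 is even
  25 is odd
  12 is even
  9 is odd
  22 is even
Evens: [30, 12, 22]
Count of evens = 3
Final answer: 3


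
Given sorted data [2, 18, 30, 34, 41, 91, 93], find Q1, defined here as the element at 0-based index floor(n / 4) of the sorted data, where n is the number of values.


The list has n = 7 elements.
Q1 index = floor(7 / 4) = floor(1.75) = 1
Counting from index 0 in the sorted data, the element at index 1 is 18.
Final answer: 18


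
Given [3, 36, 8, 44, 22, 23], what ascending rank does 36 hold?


Sort ascending: [3, 8, 22, 23, 36, 44]
Find 36 in the sorted list.
36 is at position 5 (1-indexed).
Final answer: 5


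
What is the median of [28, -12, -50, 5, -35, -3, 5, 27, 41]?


First, sort the list: [-50, -35, -12, -3, 5, 5, 27, 28, 41]
The list has 9 elements (odd count).
The middle index is 4 (0-based), and the element there is 5.
Final answer: 5


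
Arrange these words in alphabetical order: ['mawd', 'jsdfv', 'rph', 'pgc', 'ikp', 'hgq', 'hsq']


Compare strings character by character (the first differing letter decides):
  'hgq' < 'hsq' since 'g' < 's' at position 2
  'hsq' < 'ikp' since 'h' < 'i' at position 1
  'ikp' < 'jsdfv' since 'i' < 'j' at position 1
  'jsdfv' < 'mawd' since 'j' < 'm' at position 1
  'mawd' < 'pgc' since 'm' < 'p' at position 1
  'pgc' < 'rph' since 'p' < 'r' at position 1
Chaining these comparisons gives the alphabetical order.
Final answer: ['hgq', 'hsq', 'ikp', 'jsdfv', 'mawd', 'pgc', 'rph']


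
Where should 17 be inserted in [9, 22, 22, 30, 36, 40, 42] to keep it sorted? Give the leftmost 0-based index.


List is sorted: [9, 22, 22, 30, 36, 40, 42]
We need the leftmost position where 17 can be inserted, i.e. the first index whose element is >= 17 (or the end of the list if none is).
Binary search with low=0, high=7 (0-based indices):
  low=0, high=7, mid=3: a[3]=30 >= 17, so high = 3
  low=0, high=3, mid=1: a[1]=22 >= 17, so high = 1
  low=0, high=1, mid=0: a[0]=9 < 17, so low = 1
Now low = high = 1, so the insertion index is 1.
Final answer: 1


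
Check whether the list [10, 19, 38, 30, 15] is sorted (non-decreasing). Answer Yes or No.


Check consecutive pairs:
  10 <= 19? True
  19 <= 38? True
  38 <= 30? False
  30 <= 15? False
2 consecutive pair(s) are out of order, so the list is not sorted.
Final answer: No


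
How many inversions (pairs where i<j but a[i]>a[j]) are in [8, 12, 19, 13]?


For each element, count the later elements that are smaller than it:
  8 (index 0): smaller elements after it = [] -> 0
  12 (index 1): smaller elements after it = [] -> 0
  19 (index 2): smaller elements after it = [13] -> 1
Total inversions = 0 + 0 + 1 = 1
Final answer: 1


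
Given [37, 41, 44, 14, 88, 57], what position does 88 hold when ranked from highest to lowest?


Sort descending: [88, 57, 44, 41, 37, 14]
Find 88 in the sorted list.
88 is at position 1.
Final answer: 1


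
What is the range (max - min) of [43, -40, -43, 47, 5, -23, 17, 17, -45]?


Maximum value: 47
Minimum value: -45
Range = 47 - (-45) = 92
Final answer: 92


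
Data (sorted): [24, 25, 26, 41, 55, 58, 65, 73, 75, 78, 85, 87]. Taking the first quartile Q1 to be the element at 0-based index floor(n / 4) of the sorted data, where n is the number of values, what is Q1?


The list has n = 12 elements.
Q1 index = floor(12 / 4) = floor(3) = 3
Counting from index 0 in the sorted data, the element at index 3 is 41.
Final answer: 41


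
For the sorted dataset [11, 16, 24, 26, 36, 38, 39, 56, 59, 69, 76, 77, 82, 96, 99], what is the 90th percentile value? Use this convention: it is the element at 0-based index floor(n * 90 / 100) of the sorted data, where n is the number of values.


The dataset has n = 15 elements.
Index = floor(15 * 90 / 100) = floor(1350 / 100) = floor(13.5) = 13
Counting from index 0 in the sorted data, the element at index 13 is 96.
Final answer: 96


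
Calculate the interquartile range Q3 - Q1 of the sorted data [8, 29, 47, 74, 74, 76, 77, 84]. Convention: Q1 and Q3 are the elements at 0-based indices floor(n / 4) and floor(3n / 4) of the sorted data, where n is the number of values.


The data has n = 8 elements.
Q1 index = floor(8 / 4) = floor(2) = 2; Q3 index = floor(3 * 8 / 4) = floor(6) = 6
Q1 = element at index 2 = 47
Q3 = element at index 6 = 77
IQR = 77 - 47 = 30
Final answer: 30


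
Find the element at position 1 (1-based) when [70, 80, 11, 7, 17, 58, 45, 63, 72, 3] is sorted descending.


Sort descending: [80, 72, 70, 63, 58, 45, 17, 11, 7, 3]
The 1st element (1-indexed) is at index 0.
Value = 80
Final answer: 80


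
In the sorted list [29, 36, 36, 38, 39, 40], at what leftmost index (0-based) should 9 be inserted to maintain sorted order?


List is sorted: [29, 36, 36, 38, 39, 40]
We need the leftmost position where 9 can be inserted, i.e. the first index whose element is >= 9 (or the end of the list if none is).
Binary search with low=0, high=6 (0-based indices):
  low=0, high=6, mid=3: a[3]=38 >= 9, so high = 3
  low=0, high=3, mid=1: a[1]=36 >= 9, so high = 1
  low=0, high=1, mid=0: a[0]=29 >= 9, so high = 0
Now low = high = 0, so the insertion index is 0.
Final answer: 0


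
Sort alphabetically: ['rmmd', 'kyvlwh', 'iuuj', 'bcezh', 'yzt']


Compare strings character by character (the first differing letter decides):
  'bcezh' < 'iuuj' since 'b' < 'i' at position 1
  'iuuj' < 'kyvlwh' since 'i' < 'k' at position 1
  'kyvlwh' < 'rmmd' since 'k' < 'r' at position 1
  'rmmd' < 'yzt' since 'r' < 'y' at position 1
Chaining these comparisons gives the alphabetical order.
Final answer: ['bcezh', 'iuuj', 'kyvlwh', 'rmmd', 'yzt']


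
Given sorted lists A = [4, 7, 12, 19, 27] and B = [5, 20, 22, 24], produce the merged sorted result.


List A: [4, 7, 12, 19, 27]
List B: [5, 20, 22, 24]
Repeatedly compare the front elements and take the smaller:
  4 vs 5 -> take 4
  7 vs 5 -> take 5
  7 vs 20 -> take 7
  12 vs 20 -> take 12
  19 vs 20 -> take 19
  27 vs 20 -> take 20
  27 vs 22 -> take 22
  27 vs 24 -> take 24
  B is exhausted; append the rest of A: [27]
Final answer: [4, 5, 7, 12, 19, 20, 22, 24, 27]


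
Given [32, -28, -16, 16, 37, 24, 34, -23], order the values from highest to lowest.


Original list: [32, -28, -16, 16, 37, 24, 34, -23]
Repeatedly take the largest remaining element:
  Remaining [32, -28, -16, 16, 37, 24, 34, -23] -> largest is 37
  Remaining [32, -28, -16, 16, 24, 34, -23] -> largest is 34
  Remaining [32, -28, -16, 16, 24, -23] -> largest is 32
  Remaining [-28, -16, 16, 24, -23] -> largest is 24
  Remaining [-28, -16, 16, -23] -> largest is 16
  Remaining [-28, -16, -23] -> largest is -16
  Remaining [-28, -23] -> largest is -23
  Remaining [-28] -> largest is -28
Collecting the picks in order gives the descending list.
Final answer: [37, 34, 32, 24, 16, -16, -23, -28]


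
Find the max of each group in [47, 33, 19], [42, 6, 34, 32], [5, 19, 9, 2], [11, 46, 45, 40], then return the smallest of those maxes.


Find max of each group:
  Group 1: [47, 33, 19] -> max = 47
  Group 2: [42, 6, 34, 32] -> max = 42
  Group 3: [5, 19, 9, 2] -> max = 19
  Group 4: [11, 46, 45, 40] -> max = 46
Maxes: [47, 42, 19, 46]
Minimum of maxes = 19
Final answer: 19


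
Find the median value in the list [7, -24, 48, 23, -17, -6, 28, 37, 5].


First, sort the list: [-24, -17, -6, 5, 7, 23, 28, 37, 48]
The list has 9 elements (odd count).
The middle index is 4 (0-based), and the element there is 7.
Final answer: 7


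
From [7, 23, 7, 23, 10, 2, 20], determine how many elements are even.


Check each element:
  7 is odd
  23 is odd
  7 is odd
  23 is odd
  10 is even
  2 is even
  20 is even
Evens: [10, 2, 20]
Count of evens = 3
Final answer: 3


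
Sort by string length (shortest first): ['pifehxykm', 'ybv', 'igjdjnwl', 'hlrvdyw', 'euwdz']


Compute lengths:
  'pifehxykm' has length 9
  'ybv' has length 3
  'igjdjnwl' has length 8
  'hlrvdyw' has length 7
  'euwdz' has length 5
Lengths in increasing order: 3 < 5 < 7 < 8 < 9
Listing the words in that order gives the answer.
Final answer: ['ybv', 'euwdz', 'hlrvdyw', 'igjdjnwl', 'pifehxykm']


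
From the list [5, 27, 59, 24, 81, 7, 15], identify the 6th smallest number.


Sort ascending: [5, 7, 15, 24, 27, 59, 81]
The 6th element (1-indexed) is at index 5.
Value = 59
Final answer: 59


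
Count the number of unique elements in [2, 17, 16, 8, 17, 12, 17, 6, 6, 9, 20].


List all unique values:
Distinct values: [2, 6, 8, 9, 12, 16, 17, 20]
Count = 8
Final answer: 8


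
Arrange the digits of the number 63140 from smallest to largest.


The number 63140 has digits: 6, 3, 1, 4, 0
Sorted: 0, 1, 3, 4, 6
Joining the sorted digits gives the result.
Final answer: 01346


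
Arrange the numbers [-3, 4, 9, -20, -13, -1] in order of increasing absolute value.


Compute absolute values:
  |-3| = 3
  |4| = 4
  |9| = 9
  |-20| = 20
  |-13| = 13
  |-1| = 1
Absolute values in increasing order: 1 < 3 < 4 < 9 < 13 < 20
Listing the original numbers in that order gives the answer.
Final answer: [-1, -3, 4, 9, -13, -20]


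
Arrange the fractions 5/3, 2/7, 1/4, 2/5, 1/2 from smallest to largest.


Convert to decimal for comparison:
  5/3 = 1.6667
  2/7 = 0.2857
  1/4 = 0.25
  2/5 = 0.4
  1/2 = 0.5
Decimals in increasing order: 0.25 < 0.2857 < 0.4 < 0.5 < 1.6667
Writing each back as its fraction gives the sorted order.
Final answer: 1/4, 2/7, 2/5, 1/2, 5/3


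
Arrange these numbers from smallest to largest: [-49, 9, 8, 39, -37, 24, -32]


Original list: [-49, 9, 8, 39, -37, 24, -32]
Repeatedly take the smallest remaining element:
  Remaining [-49, 9, 8, 39, -37, 24, -32] -> smallest is -49
  Remaining [9, 8, 39, -37, 24, -32] -> smallest is -37
  Remaining [9, 8, 39, 24, -32] -> smallest is -32
  Remaining [9, 8, 39, 24] -> smallest is 8
  Remaining [9, 39, 24] -> smallest is 9
  Remaining [39, 24] -> smallest is 24
  Remaining [39] -> smallest is 39
Collecting the picks in order gives the sorted list.
Final answer: [-49, -37, -32, 8, 9, 24, 39]


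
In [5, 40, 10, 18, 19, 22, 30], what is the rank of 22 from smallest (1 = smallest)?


Sort ascending: [5, 10, 18, 19, 22, 30, 40]
Find 22 in the sorted list.
22 is at position 5 (1-indexed).
Final answer: 5


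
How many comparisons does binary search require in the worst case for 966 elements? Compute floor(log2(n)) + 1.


Binary search halves the search space each step.
Maximum comparisons = floor(log2(966)) + 1
log2(966) = 9.9159
floor(log2(966)) = 9, so 9 + 1 = 10
Final answer: 10


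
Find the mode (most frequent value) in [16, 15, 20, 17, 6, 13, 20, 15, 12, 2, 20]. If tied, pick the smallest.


Count the frequency of each value:
  2 appears 1 time(s)
  6 appears 1 time(s)
  12 appears 1 time(s)
  13 appears 1 time(s)
  15 appears 2 time(s)
  16 appears 1 time(s)
  17 appears 1 time(s)
  20 appears 3 time(s)
Maximum frequency is 3.
Only 20 reaches that frequency, so it is the mode.
Final answer: 20


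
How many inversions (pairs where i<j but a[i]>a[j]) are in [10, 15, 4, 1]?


For each element, count the later elements that are smaller than it:
  10 (index 0): smaller elements after it = [4, 1] -> 2
  15 (index 1): smaller elements after it = [4, 1] -> 2
  4 (index 2): smaller elements after it = [1] -> 1
Total inversions = 2 + 2 + 1 = 5
Final answer: 5


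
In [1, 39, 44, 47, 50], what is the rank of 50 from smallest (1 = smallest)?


Sort ascending: [1, 39, 44, 47, 50]
Find 50 in the sorted list.
50 is at position 5 (1-indexed).
Final answer: 5


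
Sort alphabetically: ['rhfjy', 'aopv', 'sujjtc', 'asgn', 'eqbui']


Compare strings character by character (the first differing letter decides):
  'aopv' < 'asgn' since 'o' < 's' at position 2
  'asgn' < 'eqbui' since 'a' < 'e' at position 1
  'eqbui' < 'rhfjy' since 'e' < 'r' at position 1
  'rhfjy' < 'sujjtc' since 'r' < 's' at position 1
Chaining these comparisons gives the alphabetical order.
Final answer: ['aopv', 'asgn', 'eqbui', 'rhfjy', 'sujjtc']


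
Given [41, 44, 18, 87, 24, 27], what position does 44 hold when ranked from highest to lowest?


Sort descending: [87, 44, 41, 27, 24, 18]
Find 44 in the sorted list.
44 is at position 2.
Final answer: 2


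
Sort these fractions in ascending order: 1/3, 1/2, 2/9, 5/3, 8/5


Convert to decimal for comparison:
  1/3 = 0.3333
  1/2 = 0.5
  2/9 = 0.2222
  5/3 = 1.6667
  8/5 = 1.6
Decimals in increasing order: 0.2222 < 0.3333 < 0.5 < 1.6 < 1.6667
Writing each back as its fraction gives the sorted order.
Final answer: 2/9, 1/3, 1/2, 8/5, 5/3


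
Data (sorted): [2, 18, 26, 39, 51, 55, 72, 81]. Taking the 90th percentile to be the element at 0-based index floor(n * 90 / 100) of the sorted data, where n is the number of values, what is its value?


The dataset has n = 8 elements.
Index = floor(8 * 90 / 100) = floor(720 / 100) = floor(7.2) = 7
Counting from index 0 in the sorted data, the element at index 7 is 81.
Final answer: 81


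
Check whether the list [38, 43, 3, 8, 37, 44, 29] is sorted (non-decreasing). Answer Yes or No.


Check consecutive pairs:
  38 <= 43? True
  43 <= 3? False
  3 <= 8? True
  8 <= 37? True
  37 <= 44? True
  44 <= 29? False
2 consecutive pair(s) are out of order, so the list is not sorted.
Final answer: No


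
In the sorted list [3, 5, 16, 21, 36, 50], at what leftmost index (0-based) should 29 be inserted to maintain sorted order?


List is sorted: [3, 5, 16, 21, 36, 50]
We need the leftmost position where 29 can be inserted, i.e. the first index whose element is >= 29 (or the end of the list if none is).
Binary search with low=0, high=6 (0-based indices):
  low=0, high=6, mid=3: a[3]=21 < 29, so low = 4
  low=4, high=6, mid=5: a[5]=50 >= 29, so high = 5
  low=4, high=5, mid=4: a[4]=36 >= 29, so high = 4
Now low = high = 4, so the insertion index is 4.
Final answer: 4


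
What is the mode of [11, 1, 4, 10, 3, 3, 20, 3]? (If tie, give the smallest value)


Count the frequency of each value:
  1 appears 1 time(s)
  3 appears 3 time(s)
  4 appears 1 time(s)
  10 appears 1 time(s)
  11 appears 1 time(s)
  20 appears 1 time(s)
Maximum frequency is 3.
Only 3 reaches that frequency, so it is the mode.
Final answer: 3


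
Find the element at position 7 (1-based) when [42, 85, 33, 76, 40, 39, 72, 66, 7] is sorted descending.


Sort descending: [85, 76, 72, 66, 42, 40, 39, 33, 7]
The 7th element (1-indexed) is at index 6.
Value = 39
Final answer: 39


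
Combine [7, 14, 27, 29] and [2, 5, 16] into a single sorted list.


List A: [7, 14, 27, 29]
List B: [2, 5, 16]
Repeatedly compare the front elements and take the smaller:
  7 vs 2 -> take 2
  7 vs 5 -> take 5
  7 vs 16 -> take 7
  14 vs 16 -> take 14
  27 vs 16 -> take 16
  B is exhausted; append the rest of A: [27, 29]
Final answer: [2, 5, 7, 14, 16, 27, 29]


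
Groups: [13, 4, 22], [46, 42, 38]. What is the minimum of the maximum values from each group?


Find max of each group:
  Group 1: [13, 4, 22] -> max = 22
  Group 2: [46, 42, 38] -> max = 46
Maxes: [22, 46]
Minimum of maxes = 22
Final answer: 22


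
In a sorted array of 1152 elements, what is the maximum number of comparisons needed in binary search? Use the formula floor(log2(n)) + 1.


Binary search halves the search space each step.
Maximum comparisons = floor(log2(1152)) + 1
log2(1152) = 10.1699
floor(log2(1152)) = 10, so 10 + 1 = 11
Final answer: 11


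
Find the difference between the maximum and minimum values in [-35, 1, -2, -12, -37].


Maximum value: 1
Minimum value: -37
Range = 1 - (-37) = 38
Final answer: 38


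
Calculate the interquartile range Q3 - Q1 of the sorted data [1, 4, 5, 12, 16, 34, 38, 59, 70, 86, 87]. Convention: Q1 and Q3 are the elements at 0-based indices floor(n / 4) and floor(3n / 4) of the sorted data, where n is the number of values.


The data has n = 11 elements.
Q1 index = floor(11 / 4) = floor(2.75) = 2; Q3 index = floor(3 * 11 / 4) = floor(8.25) = 8
Q1 = element at index 2 = 5
Q3 = element at index 8 = 70
IQR = 70 - 5 = 65
Final answer: 65


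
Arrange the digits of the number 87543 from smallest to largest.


The number 87543 has digits: 8, 7, 5, 4, 3
Sorted: 3, 4, 5, 7, 8
Joining the sorted digits gives the result.
Final answer: 34578


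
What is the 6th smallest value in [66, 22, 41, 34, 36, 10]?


Sort ascending: [10, 22, 34, 36, 41, 66]
The 6th element (1-indexed) is at index 5.
Value = 66
Final answer: 66


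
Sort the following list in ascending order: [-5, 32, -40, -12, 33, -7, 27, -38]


Original list: [-5, 32, -40, -12, 33, -7, 27, -38]
Repeatedly take the smallest remaining element:
  Remaining [-5, 32, -40, -12, 33, -7, 27, -38] -> smallest is -40
  Remaining [-5, 32, -12, 33, -7, 27, -38] -> smallest is -38
  Remaining [-5, 32, -12, 33, -7, 27] -> smallest is -12
  Remaining [-5, 32, 33, -7, 27] -> smallest is -7
  Remaining [-5, 32, 33, 27] -> smallest is -5
  Remaining [32, 33, 27] -> smallest is 27
  Remaining [32, 33] -> smallest is 32
  Remaining [33] -> smallest is 33
Collecting the picks in order gives the sorted list.
Final answer: [-40, -38, -12, -7, -5, 27, 32, 33]


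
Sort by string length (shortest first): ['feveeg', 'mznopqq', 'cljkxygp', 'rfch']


Compute lengths:
  'feveeg' has length 6
  'mznopqq' has length 7
  'cljkxygp' has length 8
  'rfch' has length 4
Lengths in increasing order: 4 < 6 < 7 < 8
Listing the words in that order gives the answer.
Final answer: ['rfch', 'feveeg', 'mznopqq', 'cljkxygp']


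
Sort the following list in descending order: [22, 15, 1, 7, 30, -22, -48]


Original list: [22, 15, 1, 7, 30, -22, -48]
Repeatedly take the largest remaining element:
  Remaining [22, 15, 1, 7, 30, -22, -48] -> largest is 30
  Remaining [22, 15, 1, 7, -22, -48] -> largest is 22
  Remaining [15, 1, 7, -22, -48] -> largest is 15
  Remaining [1, 7, -22, -48] -> largest is 7
  Remaining [1, -22, -48] -> largest is 1
  Remaining [-22, -48] -> largest is -22
  Remaining [-48] -> largest is -48
Collecting the picks in order gives the descending list.
Final answer: [30, 22, 15, 7, 1, -22, -48]


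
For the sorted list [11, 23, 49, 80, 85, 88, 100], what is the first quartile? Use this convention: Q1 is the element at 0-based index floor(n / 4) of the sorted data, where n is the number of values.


The list has n = 7 elements.
Q1 index = floor(7 / 4) = floor(1.75) = 1
Counting from index 0 in the sorted data, the element at index 1 is 23.
Final answer: 23


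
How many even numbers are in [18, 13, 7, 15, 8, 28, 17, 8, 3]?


Check each element:
  18 is even
  13 is odd
  7 is odd
  15 is odd
  8 is even
  28 is even
  17 is odd
  8 is even
  3 is odd
Evens: [18, 8, 28, 8]
Count of evens = 4
Final answer: 4


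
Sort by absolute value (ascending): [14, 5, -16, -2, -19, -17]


Compute absolute values:
  |14| = 14
  |5| = 5
  |-16| = 16
  |-2| = 2
  |-19| = 19
  |-17| = 17
Absolute values in increasing order: 2 < 5 < 14 < 16 < 17 < 19
Listing the original numbers in that order gives the answer.
Final answer: [-2, 5, 14, -16, -17, -19]


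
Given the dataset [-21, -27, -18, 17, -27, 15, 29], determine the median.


First, sort the list: [-27, -27, -21, -18, 15, 17, 29]
The list has 7 elements (odd count).
The middle index is 3 (0-based), and the element there is -18.
Final answer: -18


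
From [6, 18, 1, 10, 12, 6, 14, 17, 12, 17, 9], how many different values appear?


List all unique values:
Distinct values: [1, 6, 9, 10, 12, 14, 17, 18]
Count = 8
Final answer: 8


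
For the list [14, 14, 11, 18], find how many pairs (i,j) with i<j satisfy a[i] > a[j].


For each element, count the later elements that are smaller than it:
  14 (index 0): smaller elements after it = [11] -> 1
  14 (index 1): smaller elements after it = [11] -> 1
  11 (index 2): smaller elements after it = [] -> 0
Total inversions = 1 + 1 + 0 = 2
Final answer: 2


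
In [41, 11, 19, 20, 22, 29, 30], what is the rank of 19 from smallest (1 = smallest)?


Sort ascending: [11, 19, 20, 22, 29, 30, 41]
Find 19 in the sorted list.
19 is at position 2 (1-indexed).
Final answer: 2


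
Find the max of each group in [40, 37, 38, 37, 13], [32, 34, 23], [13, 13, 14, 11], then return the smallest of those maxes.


Find max of each group:
  Group 1: [40, 37, 38, 37, 13] -> max = 40
  Group 2: [32, 34, 23] -> max = 34
  Group 3: [13, 13, 14, 11] -> max = 14
Maxes: [40, 34, 14]
Minimum of maxes = 14
Final answer: 14


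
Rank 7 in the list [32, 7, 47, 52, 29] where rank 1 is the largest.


Sort descending: [52, 47, 32, 29, 7]
Find 7 in the sorted list.
7 is at position 5.
Final answer: 5


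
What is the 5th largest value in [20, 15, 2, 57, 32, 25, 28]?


Sort descending: [57, 32, 28, 25, 20, 15, 2]
The 5th element (1-indexed) is at index 4.
Value = 20
Final answer: 20


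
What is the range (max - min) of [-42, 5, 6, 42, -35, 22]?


Maximum value: 42
Minimum value: -42
Range = 42 - (-42) = 84
Final answer: 84


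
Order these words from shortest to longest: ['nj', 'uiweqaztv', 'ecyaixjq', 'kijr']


Compute lengths:
  'nj' has length 2
  'uiweqaztv' has length 9
  'ecyaixjq' has length 8
  'kijr' has length 4
Lengths in increasing order: 2 < 4 < 8 < 9
Listing the words in that order gives the answer.
Final answer: ['nj', 'kijr', 'ecyaixjq', 'uiweqaztv']


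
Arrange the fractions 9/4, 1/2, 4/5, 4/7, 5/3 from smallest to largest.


Convert to decimal for comparison:
  9/4 = 2.25
  1/2 = 0.5
  4/5 = 0.8
  4/7 = 0.5714
  5/3 = 1.6667
Decimals in increasing order: 0.5 < 0.5714 < 0.8 < 1.6667 < 2.25
Writing each back as its fraction gives the sorted order.
Final answer: 1/2, 4/7, 4/5, 5/3, 9/4


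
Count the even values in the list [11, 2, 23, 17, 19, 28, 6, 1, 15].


Check each element:
  11 is odd
  2 is even
  23 is odd
  17 is odd
  19 is odd
  28 is even
  6 is even
  1 is odd
  15 is odd
Evens: [2, 28, 6]
Count of evens = 3
Final answer: 3


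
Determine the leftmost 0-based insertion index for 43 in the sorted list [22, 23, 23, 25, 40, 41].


List is sorted: [22, 23, 23, 25, 40, 41]
We need the leftmost position where 43 can be inserted, i.e. the first index whose element is >= 43 (or the end of the list if none is).
Binary search with low=0, high=6 (0-based indices):
  low=0, high=6, mid=3: a[3]=25 < 43, so low = 4
  low=4, high=6, mid=5: a[5]=41 < 43, so low = 6
Now low = high = 6, so the insertion index is 6.
Final answer: 6


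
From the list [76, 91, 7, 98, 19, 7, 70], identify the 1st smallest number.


Sort ascending: [7, 7, 19, 70, 76, 91, 98]
The 1st element (1-indexed) is at index 0.
Value = 7
Final answer: 7


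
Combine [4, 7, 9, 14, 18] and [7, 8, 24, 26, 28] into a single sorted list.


List A: [4, 7, 9, 14, 18]
List B: [7, 8, 24, 26, 28]
Repeatedly compare the front elements and take the smaller:
  4 vs 7 -> take 4
  7 vs 7 -> take 7
  9 vs 7 -> take 7
  9 vs 8 -> take 8
  9 vs 24 -> take 9
  14 vs 24 -> take 14
  18 vs 24 -> take 18
  A is exhausted; append the rest of B: [24, 26, 28]
Final answer: [4, 7, 7, 8, 9, 14, 18, 24, 26, 28]


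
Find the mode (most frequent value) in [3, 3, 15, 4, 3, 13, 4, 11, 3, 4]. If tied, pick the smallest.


Count the frequency of each value:
  3 appears 4 time(s)
  4 appears 3 time(s)
  11 appears 1 time(s)
  13 appears 1 time(s)
  15 appears 1 time(s)
Maximum frequency is 4.
Only 3 reaches that frequency, so it is the mode.
Final answer: 3


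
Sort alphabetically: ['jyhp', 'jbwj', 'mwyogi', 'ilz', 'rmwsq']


Compare strings character by character (the first differing letter decides):
  'ilz' < 'jbwj' since 'i' < 'j' at position 1
  'jbwj' < 'jyhp' since 'b' < 'y' at position 2
  'jyhp' < 'mwyogi' since 'j' < 'm' at position 1
  'mwyogi' < 'rmwsq' since 'm' < 'r' at position 1
Chaining these comparisons gives the alphabetical order.
Final answer: ['ilz', 'jbwj', 'jyhp', 'mwyogi', 'rmwsq']


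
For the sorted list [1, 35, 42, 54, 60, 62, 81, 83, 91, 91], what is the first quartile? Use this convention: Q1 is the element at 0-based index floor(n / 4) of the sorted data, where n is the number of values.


The list has n = 10 elements.
Q1 index = floor(10 / 4) = floor(2.5) = 2
Counting from index 0 in the sorted data, the element at index 2 is 42.
Final answer: 42


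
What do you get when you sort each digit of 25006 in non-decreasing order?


The number 25006 has digits: 2, 5, 0, 0, 6
Sorted: 0, 0, 2, 5, 6
Joining the sorted digits gives the result.
Final answer: 00256


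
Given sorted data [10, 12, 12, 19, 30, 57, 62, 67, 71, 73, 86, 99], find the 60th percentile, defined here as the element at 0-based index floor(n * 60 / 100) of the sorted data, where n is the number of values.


The dataset has n = 12 elements.
Index = floor(12 * 60 / 100) = floor(720 / 100) = floor(7.2) = 7
Counting from index 0 in the sorted data, the element at index 7 is 67.
Final answer: 67


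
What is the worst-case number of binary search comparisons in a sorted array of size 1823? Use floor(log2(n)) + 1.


Binary search halves the search space each step.
Maximum comparisons = floor(log2(1823)) + 1
log2(1823) = 10.8321
floor(log2(1823)) = 10, so 10 + 1 = 11
Final answer: 11


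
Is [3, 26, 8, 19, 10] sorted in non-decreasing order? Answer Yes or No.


Check consecutive pairs:
  3 <= 26? True
  26 <= 8? False
  8 <= 19? True
  19 <= 10? False
2 consecutive pair(s) are out of order, so the list is not sorted.
Final answer: No


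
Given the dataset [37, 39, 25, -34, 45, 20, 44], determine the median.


First, sort the list: [-34, 20, 25, 37, 39, 44, 45]
The list has 7 elements (odd count).
The middle index is 3 (0-based), and the element there is 37.
Final answer: 37


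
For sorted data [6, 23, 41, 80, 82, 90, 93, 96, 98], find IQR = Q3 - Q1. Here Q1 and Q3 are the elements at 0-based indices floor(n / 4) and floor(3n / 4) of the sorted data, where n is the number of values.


The data has n = 9 elements.
Q1 index = floor(9 / 4) = floor(2.25) = 2; Q3 index = floor(3 * 9 / 4) = floor(6.75) = 6
Q1 = element at index 2 = 41
Q3 = element at index 6 = 93
IQR = 93 - 41 = 52
Final answer: 52


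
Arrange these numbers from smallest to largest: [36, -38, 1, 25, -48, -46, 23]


Original list: [36, -38, 1, 25, -48, -46, 23]
Repeatedly take the smallest remaining element:
  Remaining [36, -38, 1, 25, -48, -46, 23] -> smallest is -48
  Remaining [36, -38, 1, 25, -46, 23] -> smallest is -46
  Remaining [36, -38, 1, 25, 23] -> smallest is -38
  Remaining [36, 1, 25, 23] -> smallest is 1
  Remaining [36, 25, 23] -> smallest is 23
  Remaining [36, 25] -> smallest is 25
  Remaining [36] -> smallest is 36
Collecting the picks in order gives the sorted list.
Final answer: [-48, -46, -38, 1, 23, 25, 36]


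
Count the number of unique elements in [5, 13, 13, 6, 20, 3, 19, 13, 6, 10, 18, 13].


List all unique values:
Distinct values: [3, 5, 6, 10, 13, 18, 19, 20]
Count = 8
Final answer: 8


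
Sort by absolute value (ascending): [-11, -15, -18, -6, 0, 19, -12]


Compute absolute values:
  |-11| = 11
  |-15| = 15
  |-18| = 18
  |-6| = 6
  |0| = 0
  |19| = 19
  |-12| = 12
Absolute values in increasing order: 0 < 6 < 11 < 12 < 15 < 18 < 19
Listing the original numbers in that order gives the answer.
Final answer: [0, -6, -11, -12, -15, -18, 19]


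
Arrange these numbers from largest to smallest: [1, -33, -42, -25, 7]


Original list: [1, -33, -42, -25, 7]
Repeatedly take the largest remaining element:
  Remaining [1, -33, -42, -25, 7] -> largest is 7
  Remaining [1, -33, -42, -25] -> largest is 1
  Remaining [-33, -42, -25] -> largest is -25
  Remaining [-33, -42] -> largest is -33
  Remaining [-42] -> largest is -42
Collecting the picks in order gives the descending list.
Final answer: [7, 1, -25, -33, -42]


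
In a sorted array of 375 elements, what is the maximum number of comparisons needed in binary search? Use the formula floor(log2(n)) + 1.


Binary search halves the search space each step.
Maximum comparisons = floor(log2(375)) + 1
log2(375) = 8.5507
floor(log2(375)) = 8, so 8 + 1 = 9
Final answer: 9


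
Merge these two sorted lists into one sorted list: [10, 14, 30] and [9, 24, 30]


List A: [10, 14, 30]
List B: [9, 24, 30]
Repeatedly compare the front elements and take the smaller:
  10 vs 9 -> take 9
  10 vs 24 -> take 10
  14 vs 24 -> take 14
  30 vs 24 -> take 24
  30 vs 30 -> take 30
  A is exhausted; append the rest of B: [30]
Final answer: [9, 10, 14, 24, 30, 30]


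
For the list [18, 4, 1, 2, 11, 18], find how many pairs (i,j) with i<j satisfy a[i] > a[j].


For each element, count the later elements that are smaller than it:
  18 (index 0): smaller elements after it = [4, 1, 2, 11] -> 4
  4 (index 1): smaller elements after it = [1, 2] -> 2
  1 (index 2): smaller elements after it = [] -> 0
  2 (index 3): smaller elements after it = [] -> 0
  11 (index 4): smaller elements after it = [] -> 0
Total inversions = 4 + 2 + 0 + 0 + 0 = 6
Final answer: 6


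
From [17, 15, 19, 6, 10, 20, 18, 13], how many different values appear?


List all unique values:
Distinct values: [6, 10, 13, 15, 17, 18, 19, 20]
Count = 8
Final answer: 8


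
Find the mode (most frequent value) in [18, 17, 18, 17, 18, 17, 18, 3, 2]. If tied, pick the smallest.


Count the frequency of each value:
  2 appears 1 time(s)
  3 appears 1 time(s)
  17 appears 3 time(s)
  18 appears 4 time(s)
Maximum frequency is 4.
Only 18 reaches that frequency, so it is the mode.
Final answer: 18


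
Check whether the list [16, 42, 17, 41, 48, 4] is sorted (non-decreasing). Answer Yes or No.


Check consecutive pairs:
  16 <= 42? True
  42 <= 17? False
  17 <= 41? True
  41 <= 48? True
  48 <= 4? False
2 consecutive pair(s) are out of order, so the list is not sorted.
Final answer: No


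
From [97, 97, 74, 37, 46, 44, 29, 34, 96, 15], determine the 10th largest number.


Sort descending: [97, 97, 96, 74, 46, 44, 37, 34, 29, 15]
The 10th element (1-indexed) is at index 9.
Value = 15
Final answer: 15


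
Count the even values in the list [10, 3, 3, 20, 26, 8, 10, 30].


Check each element:
  10 is even
  3 is odd
  3 is odd
  20 is even
  26 is even
  8 is even
  10 is even
  30 is even
Evens: [10, 20, 26, 8, 10, 30]
Count of evens = 6
Final answer: 6


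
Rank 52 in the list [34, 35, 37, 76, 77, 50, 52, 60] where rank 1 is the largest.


Sort descending: [77, 76, 60, 52, 50, 37, 35, 34]
Find 52 in the sorted list.
52 is at position 4.
Final answer: 4


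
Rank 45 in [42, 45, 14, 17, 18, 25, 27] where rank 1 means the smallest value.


Sort ascending: [14, 17, 18, 25, 27, 42, 45]
Find 45 in the sorted list.
45 is at position 7 (1-indexed).
Final answer: 7
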